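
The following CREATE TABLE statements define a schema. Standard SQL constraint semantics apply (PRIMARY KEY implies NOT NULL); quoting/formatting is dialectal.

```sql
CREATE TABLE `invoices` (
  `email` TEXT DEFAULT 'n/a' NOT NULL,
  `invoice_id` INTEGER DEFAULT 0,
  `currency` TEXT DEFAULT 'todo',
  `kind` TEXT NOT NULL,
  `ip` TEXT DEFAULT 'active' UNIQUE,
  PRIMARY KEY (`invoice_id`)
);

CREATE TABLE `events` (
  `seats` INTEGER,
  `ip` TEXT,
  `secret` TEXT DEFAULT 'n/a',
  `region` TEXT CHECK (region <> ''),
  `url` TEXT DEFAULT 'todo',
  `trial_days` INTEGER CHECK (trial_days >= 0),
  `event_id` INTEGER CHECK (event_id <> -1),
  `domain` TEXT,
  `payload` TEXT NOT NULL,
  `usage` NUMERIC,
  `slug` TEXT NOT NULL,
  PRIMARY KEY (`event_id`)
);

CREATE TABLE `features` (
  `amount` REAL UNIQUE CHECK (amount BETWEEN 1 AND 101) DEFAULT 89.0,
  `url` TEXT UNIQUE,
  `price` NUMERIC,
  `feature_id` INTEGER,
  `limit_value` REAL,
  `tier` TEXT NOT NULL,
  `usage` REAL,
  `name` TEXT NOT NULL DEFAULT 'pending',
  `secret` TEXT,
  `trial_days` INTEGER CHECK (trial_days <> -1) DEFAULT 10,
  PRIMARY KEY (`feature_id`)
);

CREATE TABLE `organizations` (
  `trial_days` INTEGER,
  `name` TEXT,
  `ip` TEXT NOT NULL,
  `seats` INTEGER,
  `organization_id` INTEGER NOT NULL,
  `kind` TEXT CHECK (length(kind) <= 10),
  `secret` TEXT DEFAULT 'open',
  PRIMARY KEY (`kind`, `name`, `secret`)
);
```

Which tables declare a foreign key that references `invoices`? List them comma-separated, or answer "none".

none

No REFERENCES clause anywhere in the schema names invoices.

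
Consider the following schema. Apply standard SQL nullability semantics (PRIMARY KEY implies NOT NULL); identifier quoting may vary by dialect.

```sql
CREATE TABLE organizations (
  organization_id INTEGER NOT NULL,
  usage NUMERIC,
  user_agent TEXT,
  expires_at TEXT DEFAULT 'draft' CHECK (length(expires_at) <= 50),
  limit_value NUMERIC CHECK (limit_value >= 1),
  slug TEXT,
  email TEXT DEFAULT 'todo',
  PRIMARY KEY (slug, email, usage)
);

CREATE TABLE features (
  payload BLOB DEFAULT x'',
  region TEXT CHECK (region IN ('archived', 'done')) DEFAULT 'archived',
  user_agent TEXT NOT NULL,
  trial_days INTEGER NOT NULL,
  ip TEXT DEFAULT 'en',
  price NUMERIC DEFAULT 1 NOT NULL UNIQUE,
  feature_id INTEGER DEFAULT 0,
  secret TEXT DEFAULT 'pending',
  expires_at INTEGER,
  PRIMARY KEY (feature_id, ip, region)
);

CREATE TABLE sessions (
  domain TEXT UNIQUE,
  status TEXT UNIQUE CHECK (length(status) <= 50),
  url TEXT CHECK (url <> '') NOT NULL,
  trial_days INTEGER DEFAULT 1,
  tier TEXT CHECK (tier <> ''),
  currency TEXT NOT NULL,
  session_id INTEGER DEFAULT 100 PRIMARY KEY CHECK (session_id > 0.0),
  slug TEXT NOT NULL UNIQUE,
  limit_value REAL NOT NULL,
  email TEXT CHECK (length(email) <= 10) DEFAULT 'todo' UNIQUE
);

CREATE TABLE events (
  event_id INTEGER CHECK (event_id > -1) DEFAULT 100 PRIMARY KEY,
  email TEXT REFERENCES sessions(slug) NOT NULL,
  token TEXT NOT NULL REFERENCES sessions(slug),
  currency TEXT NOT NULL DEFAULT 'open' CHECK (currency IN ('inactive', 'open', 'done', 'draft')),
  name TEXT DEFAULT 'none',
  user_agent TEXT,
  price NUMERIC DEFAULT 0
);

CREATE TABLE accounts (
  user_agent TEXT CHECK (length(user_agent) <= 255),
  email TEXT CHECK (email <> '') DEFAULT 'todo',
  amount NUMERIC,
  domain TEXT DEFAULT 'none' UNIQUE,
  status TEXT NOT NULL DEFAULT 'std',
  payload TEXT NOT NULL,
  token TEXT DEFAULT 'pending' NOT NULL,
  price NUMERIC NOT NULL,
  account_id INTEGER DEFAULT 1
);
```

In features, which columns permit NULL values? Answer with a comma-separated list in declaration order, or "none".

- payload: DEFAULT only fills an omitted column; an explicit NULL is still allowed → nullable.
- region: part of the PRIMARY KEY, which implies NOT NULL → not nullable.
- user_agent: declared NOT NULL → not nullable.
- trial_days: declared NOT NULL → not nullable.
- ip: part of the PRIMARY KEY, which implies NOT NULL → not nullable.
- price: declared NOT NULL → not nullable.
- feature_id: part of the PRIMARY KEY, which implies NOT NULL → not nullable.
- secret: DEFAULT only fills an omitted column; an explicit NULL is still allowed → nullable.
- expires_at: no NOT NULL constraint applies → nullable.

payload, secret, expires_at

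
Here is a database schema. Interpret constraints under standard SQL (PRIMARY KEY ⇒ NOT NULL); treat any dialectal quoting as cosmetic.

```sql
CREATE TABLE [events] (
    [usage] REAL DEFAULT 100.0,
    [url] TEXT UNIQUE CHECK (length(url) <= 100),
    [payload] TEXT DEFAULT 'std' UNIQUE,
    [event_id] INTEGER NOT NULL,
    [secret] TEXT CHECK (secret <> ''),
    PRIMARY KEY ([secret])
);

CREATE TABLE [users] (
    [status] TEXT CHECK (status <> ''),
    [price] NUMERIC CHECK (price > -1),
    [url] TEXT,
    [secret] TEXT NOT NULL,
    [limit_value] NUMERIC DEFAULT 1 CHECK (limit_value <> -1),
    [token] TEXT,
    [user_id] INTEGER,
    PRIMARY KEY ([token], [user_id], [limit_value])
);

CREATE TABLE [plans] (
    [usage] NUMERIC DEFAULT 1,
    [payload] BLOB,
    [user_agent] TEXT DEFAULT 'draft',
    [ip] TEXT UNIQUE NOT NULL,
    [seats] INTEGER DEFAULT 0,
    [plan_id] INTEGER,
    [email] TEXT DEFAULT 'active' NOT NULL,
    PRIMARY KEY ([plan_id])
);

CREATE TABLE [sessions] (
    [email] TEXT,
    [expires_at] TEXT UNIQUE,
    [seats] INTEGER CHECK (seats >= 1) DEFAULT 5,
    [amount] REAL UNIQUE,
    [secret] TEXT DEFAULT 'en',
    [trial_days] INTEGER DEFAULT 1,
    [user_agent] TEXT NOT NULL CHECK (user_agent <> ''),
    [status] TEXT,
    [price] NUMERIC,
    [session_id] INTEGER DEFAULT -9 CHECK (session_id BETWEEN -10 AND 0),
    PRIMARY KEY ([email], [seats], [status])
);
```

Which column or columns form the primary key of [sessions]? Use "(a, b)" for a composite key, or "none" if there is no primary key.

(email, seats, status)

A table-level PRIMARY KEY clause names 3 columns: email, seats, status.
This is a composite key — the combination is unique, not each column individually.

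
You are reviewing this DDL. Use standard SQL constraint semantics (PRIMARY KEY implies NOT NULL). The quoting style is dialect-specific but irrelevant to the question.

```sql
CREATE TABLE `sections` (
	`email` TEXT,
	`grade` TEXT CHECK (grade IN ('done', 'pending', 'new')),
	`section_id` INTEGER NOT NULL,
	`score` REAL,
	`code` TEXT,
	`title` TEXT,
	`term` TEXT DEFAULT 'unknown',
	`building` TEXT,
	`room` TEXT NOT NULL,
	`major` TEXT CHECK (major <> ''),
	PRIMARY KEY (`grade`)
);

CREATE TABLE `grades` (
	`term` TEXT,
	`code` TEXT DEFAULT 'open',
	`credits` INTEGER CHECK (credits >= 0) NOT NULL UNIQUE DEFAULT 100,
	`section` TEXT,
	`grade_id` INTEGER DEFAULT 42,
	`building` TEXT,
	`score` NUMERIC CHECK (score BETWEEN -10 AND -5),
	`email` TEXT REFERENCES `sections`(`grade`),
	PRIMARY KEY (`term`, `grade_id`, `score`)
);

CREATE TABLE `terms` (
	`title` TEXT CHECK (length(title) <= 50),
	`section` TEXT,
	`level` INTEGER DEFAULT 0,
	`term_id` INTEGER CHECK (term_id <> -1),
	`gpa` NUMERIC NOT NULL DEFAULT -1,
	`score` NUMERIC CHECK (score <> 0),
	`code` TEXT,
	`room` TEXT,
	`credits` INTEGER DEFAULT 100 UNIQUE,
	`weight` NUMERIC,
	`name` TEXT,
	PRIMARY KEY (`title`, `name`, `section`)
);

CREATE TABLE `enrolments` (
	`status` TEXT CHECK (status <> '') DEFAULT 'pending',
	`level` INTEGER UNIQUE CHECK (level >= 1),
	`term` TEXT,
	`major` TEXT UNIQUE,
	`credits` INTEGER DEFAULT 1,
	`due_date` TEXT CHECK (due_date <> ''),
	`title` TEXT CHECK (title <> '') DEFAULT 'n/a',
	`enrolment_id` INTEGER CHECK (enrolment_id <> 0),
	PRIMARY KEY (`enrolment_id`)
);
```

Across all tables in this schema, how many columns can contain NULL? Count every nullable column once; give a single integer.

sections: 7 nullable (email, score, code, title, term, building, major — PK (grade) and explicit NOT NULL columns excluded).
grades: 4 nullable (code, section, building, email — PK (term, grade_id, score) and explicit NOT NULL columns excluded).
terms: 7 nullable (level, term_id, score, code, room, credits, weight — PK (title, name, section) and explicit NOT NULL columns excluded).
enrolments: 7 nullable (status, level, term, major, credits, due_date, title — PK (enrolment_id) and explicit NOT NULL columns excluded).
Total: 7 + 4 + 7 + 7 = 25.

25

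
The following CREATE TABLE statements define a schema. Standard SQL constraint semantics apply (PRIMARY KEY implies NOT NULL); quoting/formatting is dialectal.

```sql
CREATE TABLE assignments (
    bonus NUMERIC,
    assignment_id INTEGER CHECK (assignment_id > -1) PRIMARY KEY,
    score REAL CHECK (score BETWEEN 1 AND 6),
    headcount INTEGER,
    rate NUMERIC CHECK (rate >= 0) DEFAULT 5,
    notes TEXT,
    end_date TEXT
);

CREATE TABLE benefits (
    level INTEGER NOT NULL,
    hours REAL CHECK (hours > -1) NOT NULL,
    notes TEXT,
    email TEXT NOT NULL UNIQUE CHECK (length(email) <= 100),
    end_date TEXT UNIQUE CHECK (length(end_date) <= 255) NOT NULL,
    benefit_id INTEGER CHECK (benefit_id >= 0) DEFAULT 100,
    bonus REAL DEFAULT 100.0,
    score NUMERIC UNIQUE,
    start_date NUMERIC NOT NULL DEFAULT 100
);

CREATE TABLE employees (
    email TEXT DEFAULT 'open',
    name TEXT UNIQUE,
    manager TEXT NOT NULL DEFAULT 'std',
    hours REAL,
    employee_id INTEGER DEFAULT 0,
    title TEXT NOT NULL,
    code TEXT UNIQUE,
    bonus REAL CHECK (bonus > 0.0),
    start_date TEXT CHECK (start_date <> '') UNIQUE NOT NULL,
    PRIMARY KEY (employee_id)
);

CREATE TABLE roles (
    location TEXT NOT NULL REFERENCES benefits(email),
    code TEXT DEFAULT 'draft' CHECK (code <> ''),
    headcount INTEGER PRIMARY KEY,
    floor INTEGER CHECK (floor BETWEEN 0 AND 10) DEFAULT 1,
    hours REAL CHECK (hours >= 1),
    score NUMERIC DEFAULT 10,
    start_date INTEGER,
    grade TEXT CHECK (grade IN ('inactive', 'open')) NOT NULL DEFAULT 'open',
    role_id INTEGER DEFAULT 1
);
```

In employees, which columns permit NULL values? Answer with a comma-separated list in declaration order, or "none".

email, name, hours, code, bonus

- email: DEFAULT only fills an omitted column; an explicit NULL is still allowed → nullable.
- name: UNIQUE does not imply NOT NULL → nullable.
- manager: declared NOT NULL → not nullable.
- hours: no NOT NULL constraint applies → nullable.
- employee_id: part of the PRIMARY KEY, which implies NOT NULL → not nullable.
- title: declared NOT NULL → not nullable.
- code: UNIQUE does not imply NOT NULL → nullable.
- bonus: CHECK does not forbid NULL (a CHECK constraint passes when its expression is NULL) → nullable.
- start_date: declared NOT NULL → not nullable.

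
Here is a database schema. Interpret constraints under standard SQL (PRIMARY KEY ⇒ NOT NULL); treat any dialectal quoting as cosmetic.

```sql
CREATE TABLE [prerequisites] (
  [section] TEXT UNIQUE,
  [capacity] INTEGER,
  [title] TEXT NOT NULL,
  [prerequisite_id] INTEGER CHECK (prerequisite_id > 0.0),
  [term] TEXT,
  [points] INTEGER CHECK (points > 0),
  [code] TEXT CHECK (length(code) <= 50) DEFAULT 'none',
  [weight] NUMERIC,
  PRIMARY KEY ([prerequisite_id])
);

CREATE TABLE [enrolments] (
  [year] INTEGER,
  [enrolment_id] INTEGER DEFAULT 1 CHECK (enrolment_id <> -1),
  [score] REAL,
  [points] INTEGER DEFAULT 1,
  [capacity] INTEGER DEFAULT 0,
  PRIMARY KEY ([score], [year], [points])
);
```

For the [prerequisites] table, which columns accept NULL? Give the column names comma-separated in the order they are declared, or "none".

- section: UNIQUE does not imply NOT NULL → nullable.
- capacity: no NOT NULL constraint applies → nullable.
- title: declared NOT NULL → not nullable.
- prerequisite_id: part of the PRIMARY KEY, which implies NOT NULL → not nullable.
- term: no NOT NULL constraint applies → nullable.
- points: CHECK does not forbid NULL (a CHECK constraint passes when its expression is NULL) → nullable.
- code: CHECK does not forbid NULL (a CHECK constraint passes when its expression is NULL) → nullable.
- weight: no NOT NULL constraint applies → nullable.

section, capacity, term, points, code, weight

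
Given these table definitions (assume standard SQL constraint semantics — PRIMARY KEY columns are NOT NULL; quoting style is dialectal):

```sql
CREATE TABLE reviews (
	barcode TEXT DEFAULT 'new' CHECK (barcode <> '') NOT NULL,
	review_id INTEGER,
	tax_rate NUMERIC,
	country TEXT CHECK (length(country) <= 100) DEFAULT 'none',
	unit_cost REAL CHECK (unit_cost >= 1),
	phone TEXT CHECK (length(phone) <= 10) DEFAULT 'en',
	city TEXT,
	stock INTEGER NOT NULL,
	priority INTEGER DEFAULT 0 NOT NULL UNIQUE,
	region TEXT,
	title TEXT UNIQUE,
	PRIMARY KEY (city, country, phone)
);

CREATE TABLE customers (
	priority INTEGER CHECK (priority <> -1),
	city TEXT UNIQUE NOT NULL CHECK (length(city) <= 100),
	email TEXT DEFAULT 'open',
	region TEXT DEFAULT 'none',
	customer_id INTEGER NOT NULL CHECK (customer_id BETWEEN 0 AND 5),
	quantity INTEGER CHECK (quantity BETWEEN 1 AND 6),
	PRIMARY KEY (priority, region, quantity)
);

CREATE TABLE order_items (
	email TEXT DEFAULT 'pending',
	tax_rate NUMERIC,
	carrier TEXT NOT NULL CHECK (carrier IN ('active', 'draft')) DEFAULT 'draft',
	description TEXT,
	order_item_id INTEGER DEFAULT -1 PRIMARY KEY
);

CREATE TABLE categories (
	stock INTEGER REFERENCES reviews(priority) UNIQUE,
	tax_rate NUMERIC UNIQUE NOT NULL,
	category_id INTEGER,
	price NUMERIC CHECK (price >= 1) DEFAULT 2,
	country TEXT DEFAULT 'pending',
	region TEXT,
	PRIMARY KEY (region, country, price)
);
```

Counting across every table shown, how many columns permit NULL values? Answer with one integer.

reviews: 5 nullable (review_id, tax_rate, unit_cost, region, title — PK (city, country, phone) and explicit NOT NULL columns excluded).
customers: 1 nullable (email — PK (priority, region, quantity) and explicit NOT NULL columns excluded).
order_items: 3 nullable (email, tax_rate, description — PK (order_item_id) and explicit NOT NULL columns excluded).
categories: 2 nullable (stock, category_id — PK (region, country, price) and explicit NOT NULL columns excluded).
Total: 5 + 1 + 3 + 2 = 11.

11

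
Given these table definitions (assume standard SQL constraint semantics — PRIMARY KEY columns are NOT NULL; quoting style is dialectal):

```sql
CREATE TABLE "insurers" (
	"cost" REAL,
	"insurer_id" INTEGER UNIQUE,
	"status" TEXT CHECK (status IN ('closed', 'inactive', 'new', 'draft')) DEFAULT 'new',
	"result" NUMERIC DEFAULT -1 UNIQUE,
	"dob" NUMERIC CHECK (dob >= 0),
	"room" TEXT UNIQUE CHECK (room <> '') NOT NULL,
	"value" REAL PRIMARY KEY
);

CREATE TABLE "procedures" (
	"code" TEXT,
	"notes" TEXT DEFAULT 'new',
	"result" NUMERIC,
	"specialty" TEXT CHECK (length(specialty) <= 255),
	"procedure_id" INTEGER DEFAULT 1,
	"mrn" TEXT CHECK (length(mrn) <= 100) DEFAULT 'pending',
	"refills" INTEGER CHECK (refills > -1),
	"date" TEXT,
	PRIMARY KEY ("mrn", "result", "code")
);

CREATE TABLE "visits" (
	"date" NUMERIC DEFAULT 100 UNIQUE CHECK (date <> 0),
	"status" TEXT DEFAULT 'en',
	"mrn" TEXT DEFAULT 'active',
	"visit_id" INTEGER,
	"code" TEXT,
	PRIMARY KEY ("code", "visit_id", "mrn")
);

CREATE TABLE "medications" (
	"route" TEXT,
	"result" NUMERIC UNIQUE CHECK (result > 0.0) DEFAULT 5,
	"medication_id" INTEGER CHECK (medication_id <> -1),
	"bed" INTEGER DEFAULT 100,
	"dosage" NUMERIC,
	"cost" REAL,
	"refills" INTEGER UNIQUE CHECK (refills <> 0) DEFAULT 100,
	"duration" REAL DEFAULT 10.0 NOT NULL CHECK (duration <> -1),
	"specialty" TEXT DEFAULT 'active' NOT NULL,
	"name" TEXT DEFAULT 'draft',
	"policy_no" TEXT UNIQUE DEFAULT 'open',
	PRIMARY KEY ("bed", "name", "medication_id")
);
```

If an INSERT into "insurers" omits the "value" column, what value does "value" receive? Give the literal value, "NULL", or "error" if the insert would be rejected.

error

value has no DEFAULT clause.
Omitting it would insert NULL, but it is part of the PRIMARY KEY, so the INSERT fails.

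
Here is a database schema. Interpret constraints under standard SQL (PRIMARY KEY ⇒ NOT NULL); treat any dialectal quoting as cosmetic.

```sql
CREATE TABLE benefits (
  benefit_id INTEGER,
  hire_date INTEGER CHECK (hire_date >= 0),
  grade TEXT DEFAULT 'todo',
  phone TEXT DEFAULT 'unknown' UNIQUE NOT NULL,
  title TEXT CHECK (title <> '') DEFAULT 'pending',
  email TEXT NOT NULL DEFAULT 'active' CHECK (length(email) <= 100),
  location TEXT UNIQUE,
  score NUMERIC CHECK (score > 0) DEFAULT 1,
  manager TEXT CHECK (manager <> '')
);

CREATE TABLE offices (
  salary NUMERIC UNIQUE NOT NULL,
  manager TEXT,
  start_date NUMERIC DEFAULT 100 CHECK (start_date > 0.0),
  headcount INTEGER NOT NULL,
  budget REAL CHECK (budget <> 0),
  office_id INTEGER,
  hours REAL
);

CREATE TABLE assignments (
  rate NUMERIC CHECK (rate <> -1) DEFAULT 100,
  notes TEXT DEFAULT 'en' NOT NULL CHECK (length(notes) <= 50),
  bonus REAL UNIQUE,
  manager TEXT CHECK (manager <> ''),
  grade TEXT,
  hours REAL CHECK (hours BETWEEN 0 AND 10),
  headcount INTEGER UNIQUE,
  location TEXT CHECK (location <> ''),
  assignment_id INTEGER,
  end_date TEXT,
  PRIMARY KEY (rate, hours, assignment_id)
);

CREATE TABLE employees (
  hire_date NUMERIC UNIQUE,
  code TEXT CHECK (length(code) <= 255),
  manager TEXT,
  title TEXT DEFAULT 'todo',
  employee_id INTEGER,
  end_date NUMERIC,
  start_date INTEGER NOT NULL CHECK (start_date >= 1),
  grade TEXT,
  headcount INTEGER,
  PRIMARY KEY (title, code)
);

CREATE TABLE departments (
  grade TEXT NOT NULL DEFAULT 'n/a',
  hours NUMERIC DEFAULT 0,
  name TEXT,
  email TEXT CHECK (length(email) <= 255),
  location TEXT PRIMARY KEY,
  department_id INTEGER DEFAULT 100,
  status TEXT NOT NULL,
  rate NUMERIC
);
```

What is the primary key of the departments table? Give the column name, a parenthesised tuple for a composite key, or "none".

location

location is declared PRIMARY KEY inline on the column.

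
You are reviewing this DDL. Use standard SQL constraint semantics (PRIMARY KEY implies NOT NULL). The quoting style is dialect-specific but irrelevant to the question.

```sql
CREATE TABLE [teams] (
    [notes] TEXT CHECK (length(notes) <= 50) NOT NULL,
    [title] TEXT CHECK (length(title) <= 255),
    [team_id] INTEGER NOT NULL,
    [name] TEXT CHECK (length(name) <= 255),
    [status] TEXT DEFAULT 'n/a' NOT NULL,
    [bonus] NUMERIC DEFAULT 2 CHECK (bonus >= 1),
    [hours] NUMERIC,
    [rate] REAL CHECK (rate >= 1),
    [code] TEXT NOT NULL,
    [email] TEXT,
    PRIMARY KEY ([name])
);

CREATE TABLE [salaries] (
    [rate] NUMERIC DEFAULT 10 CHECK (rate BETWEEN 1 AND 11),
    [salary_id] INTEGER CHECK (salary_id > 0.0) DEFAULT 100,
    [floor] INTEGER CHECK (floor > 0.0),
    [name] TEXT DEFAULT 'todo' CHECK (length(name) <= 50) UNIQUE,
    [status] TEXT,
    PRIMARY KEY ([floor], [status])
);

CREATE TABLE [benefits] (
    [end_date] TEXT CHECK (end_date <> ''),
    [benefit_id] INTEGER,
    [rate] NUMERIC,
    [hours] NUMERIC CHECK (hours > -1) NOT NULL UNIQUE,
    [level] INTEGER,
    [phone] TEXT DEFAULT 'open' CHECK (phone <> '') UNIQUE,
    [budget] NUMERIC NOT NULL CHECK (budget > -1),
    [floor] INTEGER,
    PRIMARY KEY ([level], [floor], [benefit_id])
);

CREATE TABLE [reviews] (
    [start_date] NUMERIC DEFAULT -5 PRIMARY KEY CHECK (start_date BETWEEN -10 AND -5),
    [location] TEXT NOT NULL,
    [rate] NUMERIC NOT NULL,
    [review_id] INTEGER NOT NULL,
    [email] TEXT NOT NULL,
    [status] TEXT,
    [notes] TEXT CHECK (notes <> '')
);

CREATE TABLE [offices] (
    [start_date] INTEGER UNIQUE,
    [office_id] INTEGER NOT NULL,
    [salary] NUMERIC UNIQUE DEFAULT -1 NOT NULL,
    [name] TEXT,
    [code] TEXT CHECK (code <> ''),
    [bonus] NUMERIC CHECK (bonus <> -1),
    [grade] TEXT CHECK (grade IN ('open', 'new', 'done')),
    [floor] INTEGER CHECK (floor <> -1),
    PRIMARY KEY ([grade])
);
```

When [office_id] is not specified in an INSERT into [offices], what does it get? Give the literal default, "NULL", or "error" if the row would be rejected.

error

office_id has no DEFAULT clause.
Omitting it would insert NULL, but it is declared NOT NULL, so the INSERT fails.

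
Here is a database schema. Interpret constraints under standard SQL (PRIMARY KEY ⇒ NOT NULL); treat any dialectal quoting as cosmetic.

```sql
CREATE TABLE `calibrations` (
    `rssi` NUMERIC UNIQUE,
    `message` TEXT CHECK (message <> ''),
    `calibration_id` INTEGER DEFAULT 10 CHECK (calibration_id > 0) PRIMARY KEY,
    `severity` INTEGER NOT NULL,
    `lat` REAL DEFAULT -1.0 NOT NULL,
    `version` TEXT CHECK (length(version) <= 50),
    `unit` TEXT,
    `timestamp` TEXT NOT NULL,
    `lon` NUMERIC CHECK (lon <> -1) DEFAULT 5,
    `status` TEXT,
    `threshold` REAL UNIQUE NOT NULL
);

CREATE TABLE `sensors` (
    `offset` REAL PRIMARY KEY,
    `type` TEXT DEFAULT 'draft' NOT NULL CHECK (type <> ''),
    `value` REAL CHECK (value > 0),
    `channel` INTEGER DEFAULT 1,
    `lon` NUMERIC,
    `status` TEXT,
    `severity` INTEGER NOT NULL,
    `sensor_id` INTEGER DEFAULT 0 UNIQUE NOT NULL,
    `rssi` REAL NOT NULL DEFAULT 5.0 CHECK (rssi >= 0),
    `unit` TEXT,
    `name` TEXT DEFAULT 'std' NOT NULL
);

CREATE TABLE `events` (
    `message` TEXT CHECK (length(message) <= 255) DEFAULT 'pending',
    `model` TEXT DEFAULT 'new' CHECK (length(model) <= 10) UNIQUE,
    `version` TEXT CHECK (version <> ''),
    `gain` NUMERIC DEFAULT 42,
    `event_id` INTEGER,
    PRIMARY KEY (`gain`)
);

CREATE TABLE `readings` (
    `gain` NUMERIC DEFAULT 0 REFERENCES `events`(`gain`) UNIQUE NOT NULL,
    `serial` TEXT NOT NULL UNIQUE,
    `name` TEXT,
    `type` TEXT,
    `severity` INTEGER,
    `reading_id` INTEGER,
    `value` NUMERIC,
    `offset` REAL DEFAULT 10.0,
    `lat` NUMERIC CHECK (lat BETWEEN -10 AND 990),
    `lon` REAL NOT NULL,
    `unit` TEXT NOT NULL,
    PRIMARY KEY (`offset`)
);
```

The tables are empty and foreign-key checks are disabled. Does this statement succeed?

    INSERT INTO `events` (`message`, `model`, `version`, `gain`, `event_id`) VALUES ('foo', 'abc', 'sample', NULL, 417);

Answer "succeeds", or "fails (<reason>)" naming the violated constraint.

fails (NOT NULL on gain)

gain is explicitly set to NULL, but gain is part of the PRIMARY KEY (implied NOT NULL).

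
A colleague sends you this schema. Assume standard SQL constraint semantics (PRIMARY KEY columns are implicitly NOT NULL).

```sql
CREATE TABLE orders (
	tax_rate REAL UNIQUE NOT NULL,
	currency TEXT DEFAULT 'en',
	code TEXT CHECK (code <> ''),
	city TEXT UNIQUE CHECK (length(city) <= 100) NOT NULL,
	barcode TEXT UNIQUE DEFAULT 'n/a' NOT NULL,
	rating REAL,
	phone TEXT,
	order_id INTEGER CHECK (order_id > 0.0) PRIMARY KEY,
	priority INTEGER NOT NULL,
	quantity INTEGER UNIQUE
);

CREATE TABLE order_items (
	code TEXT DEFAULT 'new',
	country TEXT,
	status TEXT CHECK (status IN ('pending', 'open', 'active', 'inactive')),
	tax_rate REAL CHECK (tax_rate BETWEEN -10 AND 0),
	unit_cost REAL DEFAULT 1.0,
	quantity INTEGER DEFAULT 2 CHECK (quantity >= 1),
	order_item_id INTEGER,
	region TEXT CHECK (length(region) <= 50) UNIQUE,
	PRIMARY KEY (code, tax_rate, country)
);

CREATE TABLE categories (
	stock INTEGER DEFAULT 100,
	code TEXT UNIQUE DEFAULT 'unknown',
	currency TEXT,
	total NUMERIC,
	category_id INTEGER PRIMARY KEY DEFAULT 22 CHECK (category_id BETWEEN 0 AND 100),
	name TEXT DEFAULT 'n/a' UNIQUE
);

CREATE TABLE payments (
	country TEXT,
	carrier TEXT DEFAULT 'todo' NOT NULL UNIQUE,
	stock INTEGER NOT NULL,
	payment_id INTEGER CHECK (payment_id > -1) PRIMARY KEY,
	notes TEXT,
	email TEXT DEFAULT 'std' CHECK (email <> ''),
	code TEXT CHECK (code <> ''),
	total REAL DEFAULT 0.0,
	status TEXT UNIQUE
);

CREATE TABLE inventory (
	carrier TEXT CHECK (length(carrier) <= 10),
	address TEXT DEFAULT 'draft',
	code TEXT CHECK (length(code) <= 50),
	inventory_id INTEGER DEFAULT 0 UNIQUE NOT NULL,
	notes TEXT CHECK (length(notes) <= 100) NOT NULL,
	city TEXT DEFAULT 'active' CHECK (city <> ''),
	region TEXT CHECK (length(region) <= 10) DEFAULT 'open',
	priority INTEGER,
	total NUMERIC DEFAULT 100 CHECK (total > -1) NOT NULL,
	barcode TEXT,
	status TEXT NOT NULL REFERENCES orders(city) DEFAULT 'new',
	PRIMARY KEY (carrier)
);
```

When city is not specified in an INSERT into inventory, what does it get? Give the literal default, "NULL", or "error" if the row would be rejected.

'active'

city has an explicit DEFAULT 'active'.
When the column is omitted from an INSERT, that default is used.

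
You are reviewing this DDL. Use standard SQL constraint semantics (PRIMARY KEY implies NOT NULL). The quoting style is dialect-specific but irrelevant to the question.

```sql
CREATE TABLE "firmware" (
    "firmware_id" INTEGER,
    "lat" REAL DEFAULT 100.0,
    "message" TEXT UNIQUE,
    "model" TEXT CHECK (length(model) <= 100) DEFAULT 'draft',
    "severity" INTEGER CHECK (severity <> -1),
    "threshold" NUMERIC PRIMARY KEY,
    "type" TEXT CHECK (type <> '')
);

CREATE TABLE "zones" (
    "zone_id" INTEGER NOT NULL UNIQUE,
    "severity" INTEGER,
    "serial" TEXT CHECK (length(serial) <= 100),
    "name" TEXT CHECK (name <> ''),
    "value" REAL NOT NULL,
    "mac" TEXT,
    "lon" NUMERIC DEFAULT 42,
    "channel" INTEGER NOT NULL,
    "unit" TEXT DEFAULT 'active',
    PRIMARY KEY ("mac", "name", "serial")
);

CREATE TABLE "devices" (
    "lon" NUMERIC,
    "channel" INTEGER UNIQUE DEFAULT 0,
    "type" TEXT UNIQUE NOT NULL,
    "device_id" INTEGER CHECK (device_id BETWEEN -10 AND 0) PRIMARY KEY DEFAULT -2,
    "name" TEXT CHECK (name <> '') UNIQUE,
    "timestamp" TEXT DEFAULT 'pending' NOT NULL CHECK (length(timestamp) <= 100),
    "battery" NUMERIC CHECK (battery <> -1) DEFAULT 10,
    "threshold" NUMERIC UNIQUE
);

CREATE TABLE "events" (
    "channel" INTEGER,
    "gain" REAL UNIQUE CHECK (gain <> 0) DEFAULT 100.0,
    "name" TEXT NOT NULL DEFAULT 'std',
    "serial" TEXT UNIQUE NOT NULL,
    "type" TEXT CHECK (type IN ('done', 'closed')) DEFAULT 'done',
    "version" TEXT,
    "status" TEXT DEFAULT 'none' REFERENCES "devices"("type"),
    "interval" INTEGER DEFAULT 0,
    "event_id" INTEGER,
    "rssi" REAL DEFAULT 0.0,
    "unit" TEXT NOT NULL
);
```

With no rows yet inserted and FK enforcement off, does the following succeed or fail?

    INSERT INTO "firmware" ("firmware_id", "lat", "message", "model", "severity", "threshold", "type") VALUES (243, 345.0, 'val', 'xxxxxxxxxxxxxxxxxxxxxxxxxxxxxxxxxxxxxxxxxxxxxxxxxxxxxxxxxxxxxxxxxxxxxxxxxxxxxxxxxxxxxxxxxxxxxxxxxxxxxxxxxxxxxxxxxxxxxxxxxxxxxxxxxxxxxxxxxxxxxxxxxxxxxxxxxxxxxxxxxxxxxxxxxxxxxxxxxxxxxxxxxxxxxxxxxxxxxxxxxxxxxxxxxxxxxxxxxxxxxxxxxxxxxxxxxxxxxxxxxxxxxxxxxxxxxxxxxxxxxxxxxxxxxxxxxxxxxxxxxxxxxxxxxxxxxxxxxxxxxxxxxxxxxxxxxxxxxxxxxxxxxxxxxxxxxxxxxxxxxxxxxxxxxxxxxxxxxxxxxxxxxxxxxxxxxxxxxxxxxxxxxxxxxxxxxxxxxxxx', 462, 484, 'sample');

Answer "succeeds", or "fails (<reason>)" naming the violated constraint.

fails (CHECK on model)

The value 'xxxxxxxxxxxxxxxxxxxxxxxxxxxxxxxxxxxxxxxxxxxxxxxxxxxxxxxxxxxxxxxxxxxxxxxxxxxxxxxxxxxxxxxxxxxxxxxxxxxxxxxxxxxxxxxxxxxxxxxxxxxxxxxxxxxxxxxxxxxxxxxxxxxxxxxxxxxxxxxxxxxxxxxxxxxxxxxxxxxxxxxxxxxxxxxxxxxxxxxxxxxxxxxxxxxxxxxxxxxxxxxxxxxxxxxxxxxxxxxxxxxxxxxxxxxxxxxxxxxxxxxxxxxxxxxxxxxxxxxxxxxxxxxxxxxxxxxxxxxxxxxxxxxxxxxxxxxxxxxxxxxxxxxxxxxxxxxxxxxxxxxxxxxxxxxxxxxxxxxxxxxxxxxxxxxxxxxxxxxxxxxxxxxxxxxxxxxxxxxx' for model violates CHECK (length(model) <= 100).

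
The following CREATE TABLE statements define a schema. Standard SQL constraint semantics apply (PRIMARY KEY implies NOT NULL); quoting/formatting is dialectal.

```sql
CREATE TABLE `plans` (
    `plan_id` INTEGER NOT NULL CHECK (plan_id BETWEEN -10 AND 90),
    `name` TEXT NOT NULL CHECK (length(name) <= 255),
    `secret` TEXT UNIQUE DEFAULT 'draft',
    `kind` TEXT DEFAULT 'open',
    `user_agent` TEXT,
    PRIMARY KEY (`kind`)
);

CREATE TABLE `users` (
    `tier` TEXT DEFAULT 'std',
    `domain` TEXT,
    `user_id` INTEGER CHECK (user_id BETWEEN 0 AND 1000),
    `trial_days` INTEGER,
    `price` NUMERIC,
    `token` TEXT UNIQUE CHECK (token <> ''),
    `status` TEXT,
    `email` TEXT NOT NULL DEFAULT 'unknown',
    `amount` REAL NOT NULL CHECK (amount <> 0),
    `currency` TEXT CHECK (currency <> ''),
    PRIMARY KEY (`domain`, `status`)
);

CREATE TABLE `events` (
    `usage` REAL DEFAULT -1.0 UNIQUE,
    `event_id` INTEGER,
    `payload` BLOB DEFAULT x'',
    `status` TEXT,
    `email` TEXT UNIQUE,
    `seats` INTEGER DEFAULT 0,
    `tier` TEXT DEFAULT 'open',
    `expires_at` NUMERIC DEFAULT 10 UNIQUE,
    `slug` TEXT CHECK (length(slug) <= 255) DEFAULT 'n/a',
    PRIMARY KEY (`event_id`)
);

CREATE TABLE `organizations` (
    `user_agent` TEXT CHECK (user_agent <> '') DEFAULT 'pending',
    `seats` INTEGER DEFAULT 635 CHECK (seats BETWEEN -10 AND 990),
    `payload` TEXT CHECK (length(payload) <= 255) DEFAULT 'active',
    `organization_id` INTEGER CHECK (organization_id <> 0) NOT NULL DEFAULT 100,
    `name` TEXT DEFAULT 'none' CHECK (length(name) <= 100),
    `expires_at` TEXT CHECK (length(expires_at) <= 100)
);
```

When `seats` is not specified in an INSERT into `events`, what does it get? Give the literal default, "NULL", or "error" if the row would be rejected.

seats has an explicit DEFAULT 0.
When the column is omitted from an INSERT, that default is used.

0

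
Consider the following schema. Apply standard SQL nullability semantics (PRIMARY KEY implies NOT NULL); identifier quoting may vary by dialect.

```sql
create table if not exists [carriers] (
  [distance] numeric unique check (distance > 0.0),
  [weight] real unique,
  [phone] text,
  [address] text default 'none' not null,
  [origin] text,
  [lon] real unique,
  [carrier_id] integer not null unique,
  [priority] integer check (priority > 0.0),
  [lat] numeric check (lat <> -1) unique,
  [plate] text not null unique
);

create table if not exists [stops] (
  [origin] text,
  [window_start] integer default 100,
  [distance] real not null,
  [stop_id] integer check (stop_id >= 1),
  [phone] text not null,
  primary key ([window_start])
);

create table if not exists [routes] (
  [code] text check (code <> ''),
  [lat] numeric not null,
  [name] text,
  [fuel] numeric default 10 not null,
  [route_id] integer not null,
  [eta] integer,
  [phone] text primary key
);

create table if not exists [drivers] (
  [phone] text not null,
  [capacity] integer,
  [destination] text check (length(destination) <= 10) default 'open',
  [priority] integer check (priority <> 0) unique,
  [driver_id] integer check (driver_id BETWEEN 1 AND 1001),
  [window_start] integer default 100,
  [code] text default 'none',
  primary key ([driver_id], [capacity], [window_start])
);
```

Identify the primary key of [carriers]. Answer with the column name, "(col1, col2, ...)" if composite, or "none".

none

No column is declared PRIMARY KEY inline, and there is no table-level PRIMARY KEY clause in carriers.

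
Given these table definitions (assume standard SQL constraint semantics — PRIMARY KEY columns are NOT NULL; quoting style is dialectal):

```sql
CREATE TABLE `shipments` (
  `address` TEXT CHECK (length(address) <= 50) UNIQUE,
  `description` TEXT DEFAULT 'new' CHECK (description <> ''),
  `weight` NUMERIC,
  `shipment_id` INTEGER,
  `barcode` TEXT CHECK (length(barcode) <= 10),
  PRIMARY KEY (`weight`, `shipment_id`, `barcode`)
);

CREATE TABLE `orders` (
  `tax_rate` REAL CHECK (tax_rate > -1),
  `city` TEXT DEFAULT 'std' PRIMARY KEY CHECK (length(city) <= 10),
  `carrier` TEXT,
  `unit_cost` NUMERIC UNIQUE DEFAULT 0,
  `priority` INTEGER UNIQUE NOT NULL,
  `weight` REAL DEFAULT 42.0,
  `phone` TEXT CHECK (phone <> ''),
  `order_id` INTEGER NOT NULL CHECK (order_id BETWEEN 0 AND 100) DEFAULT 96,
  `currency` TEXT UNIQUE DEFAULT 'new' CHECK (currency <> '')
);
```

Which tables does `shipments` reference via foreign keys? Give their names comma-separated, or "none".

none

No column in shipments has a REFERENCES clause.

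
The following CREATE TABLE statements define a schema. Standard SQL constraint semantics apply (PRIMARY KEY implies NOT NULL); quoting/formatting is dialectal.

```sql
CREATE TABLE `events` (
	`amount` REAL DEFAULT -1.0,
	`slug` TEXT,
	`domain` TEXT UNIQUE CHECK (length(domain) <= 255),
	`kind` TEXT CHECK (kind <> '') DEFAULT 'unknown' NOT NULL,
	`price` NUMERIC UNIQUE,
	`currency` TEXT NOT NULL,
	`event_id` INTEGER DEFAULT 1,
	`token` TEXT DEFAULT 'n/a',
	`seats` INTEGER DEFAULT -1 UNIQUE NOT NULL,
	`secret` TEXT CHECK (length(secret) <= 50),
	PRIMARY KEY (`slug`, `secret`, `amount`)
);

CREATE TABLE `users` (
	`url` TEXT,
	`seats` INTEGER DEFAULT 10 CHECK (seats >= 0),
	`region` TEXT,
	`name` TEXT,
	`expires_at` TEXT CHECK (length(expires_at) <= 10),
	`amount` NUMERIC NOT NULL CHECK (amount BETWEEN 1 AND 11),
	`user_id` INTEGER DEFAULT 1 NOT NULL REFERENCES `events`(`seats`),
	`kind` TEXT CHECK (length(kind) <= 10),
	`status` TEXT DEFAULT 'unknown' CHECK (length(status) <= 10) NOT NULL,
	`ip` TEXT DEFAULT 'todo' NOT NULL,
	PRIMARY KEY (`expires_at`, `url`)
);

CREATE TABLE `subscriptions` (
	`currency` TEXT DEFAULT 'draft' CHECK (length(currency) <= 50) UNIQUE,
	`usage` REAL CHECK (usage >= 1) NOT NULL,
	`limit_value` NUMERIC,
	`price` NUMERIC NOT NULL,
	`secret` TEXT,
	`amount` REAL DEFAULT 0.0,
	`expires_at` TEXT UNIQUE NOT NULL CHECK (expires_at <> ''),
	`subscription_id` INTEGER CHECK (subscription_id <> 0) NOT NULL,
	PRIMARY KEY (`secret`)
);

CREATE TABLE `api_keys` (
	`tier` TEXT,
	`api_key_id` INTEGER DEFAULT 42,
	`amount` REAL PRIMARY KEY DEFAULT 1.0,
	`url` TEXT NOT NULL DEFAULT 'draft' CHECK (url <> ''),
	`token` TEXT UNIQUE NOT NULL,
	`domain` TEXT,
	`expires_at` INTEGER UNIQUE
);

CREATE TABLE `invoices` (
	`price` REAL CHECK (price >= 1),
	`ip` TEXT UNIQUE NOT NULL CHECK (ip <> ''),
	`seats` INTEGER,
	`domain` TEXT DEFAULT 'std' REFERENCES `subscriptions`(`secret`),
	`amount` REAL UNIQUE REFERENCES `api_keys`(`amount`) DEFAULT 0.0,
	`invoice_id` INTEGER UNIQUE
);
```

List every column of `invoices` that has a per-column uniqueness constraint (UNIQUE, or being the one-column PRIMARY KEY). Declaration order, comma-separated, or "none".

- price: no UNIQUE or single-column PK constraint.
- ip: declared UNIQUE → unique.
- seats: no UNIQUE or single-column PK constraint.
- domain: no UNIQUE or single-column PK constraint.
- amount: declared UNIQUE → unique.
- invoice_id: declared UNIQUE → unique.

ip, amount, invoice_id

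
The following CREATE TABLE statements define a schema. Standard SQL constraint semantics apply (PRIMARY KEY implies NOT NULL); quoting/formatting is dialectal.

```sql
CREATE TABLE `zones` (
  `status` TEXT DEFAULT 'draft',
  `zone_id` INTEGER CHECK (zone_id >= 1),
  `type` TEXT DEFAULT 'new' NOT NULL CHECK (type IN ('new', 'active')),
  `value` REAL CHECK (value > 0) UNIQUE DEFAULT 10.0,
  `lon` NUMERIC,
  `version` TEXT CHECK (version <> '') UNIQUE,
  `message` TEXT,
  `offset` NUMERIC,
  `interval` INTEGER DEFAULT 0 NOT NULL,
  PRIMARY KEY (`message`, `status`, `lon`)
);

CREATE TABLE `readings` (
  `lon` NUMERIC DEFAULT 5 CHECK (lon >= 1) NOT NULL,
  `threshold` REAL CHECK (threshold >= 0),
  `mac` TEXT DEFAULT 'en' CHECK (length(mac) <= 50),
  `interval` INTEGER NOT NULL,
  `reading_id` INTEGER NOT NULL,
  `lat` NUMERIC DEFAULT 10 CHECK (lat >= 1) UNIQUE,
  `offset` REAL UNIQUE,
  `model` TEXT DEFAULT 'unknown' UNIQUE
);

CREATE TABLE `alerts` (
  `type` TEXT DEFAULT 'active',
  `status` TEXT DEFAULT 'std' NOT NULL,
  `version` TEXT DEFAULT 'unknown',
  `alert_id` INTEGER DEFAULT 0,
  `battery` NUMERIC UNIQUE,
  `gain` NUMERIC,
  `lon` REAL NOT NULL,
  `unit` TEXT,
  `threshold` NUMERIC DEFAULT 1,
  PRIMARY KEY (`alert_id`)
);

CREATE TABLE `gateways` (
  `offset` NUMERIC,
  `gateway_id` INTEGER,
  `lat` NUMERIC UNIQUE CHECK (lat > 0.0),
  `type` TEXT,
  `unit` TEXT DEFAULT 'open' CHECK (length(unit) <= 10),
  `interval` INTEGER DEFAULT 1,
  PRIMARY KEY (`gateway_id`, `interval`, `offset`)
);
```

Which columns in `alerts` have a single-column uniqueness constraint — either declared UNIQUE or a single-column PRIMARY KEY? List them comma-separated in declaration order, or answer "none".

alert_id, battery

- type: no UNIQUE or single-column PK constraint.
- status: no UNIQUE or single-column PK constraint.
- version: no UNIQUE or single-column PK constraint.
- alert_id: single-column PRIMARY KEY → unique.
- battery: declared UNIQUE → unique.
- gain: no UNIQUE or single-column PK constraint.
- lon: no UNIQUE or single-column PK constraint.
- unit: no UNIQUE or single-column PK constraint.
- threshold: no UNIQUE or single-column PK constraint.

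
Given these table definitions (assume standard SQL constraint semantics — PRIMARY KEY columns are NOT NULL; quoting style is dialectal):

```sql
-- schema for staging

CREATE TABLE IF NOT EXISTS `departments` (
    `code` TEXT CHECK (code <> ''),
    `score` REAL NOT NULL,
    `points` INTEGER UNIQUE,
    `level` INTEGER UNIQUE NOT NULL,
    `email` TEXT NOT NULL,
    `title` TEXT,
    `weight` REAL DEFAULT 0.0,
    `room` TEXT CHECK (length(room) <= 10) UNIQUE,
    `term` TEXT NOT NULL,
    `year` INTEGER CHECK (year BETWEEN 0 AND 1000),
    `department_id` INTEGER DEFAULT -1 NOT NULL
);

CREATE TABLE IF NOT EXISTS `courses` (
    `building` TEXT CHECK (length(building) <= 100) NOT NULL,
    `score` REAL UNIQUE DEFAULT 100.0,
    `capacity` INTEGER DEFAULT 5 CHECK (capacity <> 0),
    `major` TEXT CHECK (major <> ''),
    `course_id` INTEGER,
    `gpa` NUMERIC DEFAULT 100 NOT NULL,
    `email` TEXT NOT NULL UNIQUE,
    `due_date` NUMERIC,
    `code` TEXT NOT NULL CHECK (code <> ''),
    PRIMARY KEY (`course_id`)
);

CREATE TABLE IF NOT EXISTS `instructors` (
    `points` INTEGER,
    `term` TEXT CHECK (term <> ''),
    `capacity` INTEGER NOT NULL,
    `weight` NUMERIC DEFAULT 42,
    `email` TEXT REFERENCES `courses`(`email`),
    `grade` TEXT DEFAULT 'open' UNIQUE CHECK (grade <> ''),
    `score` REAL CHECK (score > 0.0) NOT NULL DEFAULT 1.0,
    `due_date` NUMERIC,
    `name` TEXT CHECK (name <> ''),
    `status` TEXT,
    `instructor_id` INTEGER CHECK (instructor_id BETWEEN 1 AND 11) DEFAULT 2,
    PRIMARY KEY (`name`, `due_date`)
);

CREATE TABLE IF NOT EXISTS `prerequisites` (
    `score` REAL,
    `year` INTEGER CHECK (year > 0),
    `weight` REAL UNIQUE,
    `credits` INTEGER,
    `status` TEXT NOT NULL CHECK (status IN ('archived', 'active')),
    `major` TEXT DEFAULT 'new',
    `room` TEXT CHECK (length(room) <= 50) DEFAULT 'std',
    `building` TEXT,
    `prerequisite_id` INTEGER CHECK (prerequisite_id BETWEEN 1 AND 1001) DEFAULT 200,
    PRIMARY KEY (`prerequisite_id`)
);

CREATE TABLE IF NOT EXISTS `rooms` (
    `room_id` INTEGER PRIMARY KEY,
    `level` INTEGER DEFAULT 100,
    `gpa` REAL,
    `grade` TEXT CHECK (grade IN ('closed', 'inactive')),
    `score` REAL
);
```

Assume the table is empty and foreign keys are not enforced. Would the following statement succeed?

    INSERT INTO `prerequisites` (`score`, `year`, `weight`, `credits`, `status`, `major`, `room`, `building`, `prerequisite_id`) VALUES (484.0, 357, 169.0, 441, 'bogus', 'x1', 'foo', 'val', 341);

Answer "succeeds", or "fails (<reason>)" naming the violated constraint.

The value 'bogus' for status violates CHECK (status IN ('archived', 'active')).

fails (CHECK on status)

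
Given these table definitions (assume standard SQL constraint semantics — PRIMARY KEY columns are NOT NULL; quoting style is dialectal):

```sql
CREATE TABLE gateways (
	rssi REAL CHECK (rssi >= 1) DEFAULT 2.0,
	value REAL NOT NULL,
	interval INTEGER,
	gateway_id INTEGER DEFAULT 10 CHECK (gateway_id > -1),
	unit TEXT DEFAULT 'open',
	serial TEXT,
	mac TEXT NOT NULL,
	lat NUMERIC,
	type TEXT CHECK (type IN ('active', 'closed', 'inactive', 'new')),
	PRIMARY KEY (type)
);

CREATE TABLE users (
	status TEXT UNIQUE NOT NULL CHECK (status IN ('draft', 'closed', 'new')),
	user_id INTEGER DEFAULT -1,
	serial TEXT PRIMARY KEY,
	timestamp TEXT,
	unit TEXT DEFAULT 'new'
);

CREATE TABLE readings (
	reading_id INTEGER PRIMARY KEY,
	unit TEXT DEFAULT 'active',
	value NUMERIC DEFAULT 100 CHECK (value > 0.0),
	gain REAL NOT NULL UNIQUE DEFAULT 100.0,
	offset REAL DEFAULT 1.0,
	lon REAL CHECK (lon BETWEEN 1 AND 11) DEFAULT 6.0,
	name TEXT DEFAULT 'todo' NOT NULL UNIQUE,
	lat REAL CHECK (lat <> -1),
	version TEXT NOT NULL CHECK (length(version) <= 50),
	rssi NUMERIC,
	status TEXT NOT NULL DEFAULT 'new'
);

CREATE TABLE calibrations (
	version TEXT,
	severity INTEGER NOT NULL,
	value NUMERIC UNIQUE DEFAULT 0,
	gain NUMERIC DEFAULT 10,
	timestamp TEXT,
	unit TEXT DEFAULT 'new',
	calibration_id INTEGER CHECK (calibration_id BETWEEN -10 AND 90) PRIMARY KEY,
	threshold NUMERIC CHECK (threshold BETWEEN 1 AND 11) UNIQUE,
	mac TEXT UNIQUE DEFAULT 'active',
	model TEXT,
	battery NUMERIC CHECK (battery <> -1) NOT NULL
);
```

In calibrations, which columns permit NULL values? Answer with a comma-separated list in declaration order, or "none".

- version: no NOT NULL constraint applies → nullable.
- severity: declared NOT NULL → not nullable.
- value: UNIQUE does not imply NOT NULL → nullable.
- gain: DEFAULT only fills an omitted column; an explicit NULL is still allowed → nullable.
- timestamp: no NOT NULL constraint applies → nullable.
- unit: DEFAULT only fills an omitted column; an explicit NULL is still allowed → nullable.
- calibration_id: part of the PRIMARY KEY, which implies NOT NULL → not nullable.
- threshold: CHECK does not forbid NULL (a CHECK constraint passes when its expression is NULL) → nullable.
- mac: UNIQUE does not imply NOT NULL → nullable.
- model: no NOT NULL constraint applies → nullable.
- battery: declared NOT NULL → not nullable.

version, value, gain, timestamp, unit, threshold, mac, model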